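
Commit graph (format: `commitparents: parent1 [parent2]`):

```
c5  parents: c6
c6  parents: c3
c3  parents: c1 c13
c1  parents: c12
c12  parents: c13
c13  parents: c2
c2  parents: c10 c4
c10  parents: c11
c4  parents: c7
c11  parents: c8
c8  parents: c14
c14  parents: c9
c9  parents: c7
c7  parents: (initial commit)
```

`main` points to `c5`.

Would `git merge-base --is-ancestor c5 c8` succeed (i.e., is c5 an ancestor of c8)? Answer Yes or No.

No

Ancestors of c8: {c14, c7, c8, c9}.
c5 is not in that set, so it is not an ancestor of c8.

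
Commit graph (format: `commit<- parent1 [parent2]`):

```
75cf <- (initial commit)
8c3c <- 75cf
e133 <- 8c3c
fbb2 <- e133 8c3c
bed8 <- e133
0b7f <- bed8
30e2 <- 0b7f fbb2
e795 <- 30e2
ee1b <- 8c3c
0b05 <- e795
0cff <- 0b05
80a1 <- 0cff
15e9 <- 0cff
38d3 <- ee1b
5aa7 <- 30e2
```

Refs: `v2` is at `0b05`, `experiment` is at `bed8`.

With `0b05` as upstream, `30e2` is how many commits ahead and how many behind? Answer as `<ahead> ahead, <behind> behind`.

Reachable from 30e2: {0b7f, 30e2, 75cf, 8c3c, bed8, e133, fbb2}.
Reachable from 0b05: {0b05, 0b7f, 30e2, 75cf, 8c3c, bed8, e133, e795, fbb2}.
Only in 30e2's history (ahead): {} — 0.
Only in 0b05's history (behind): {0b05, e795} — 2.

0 ahead, 2 behind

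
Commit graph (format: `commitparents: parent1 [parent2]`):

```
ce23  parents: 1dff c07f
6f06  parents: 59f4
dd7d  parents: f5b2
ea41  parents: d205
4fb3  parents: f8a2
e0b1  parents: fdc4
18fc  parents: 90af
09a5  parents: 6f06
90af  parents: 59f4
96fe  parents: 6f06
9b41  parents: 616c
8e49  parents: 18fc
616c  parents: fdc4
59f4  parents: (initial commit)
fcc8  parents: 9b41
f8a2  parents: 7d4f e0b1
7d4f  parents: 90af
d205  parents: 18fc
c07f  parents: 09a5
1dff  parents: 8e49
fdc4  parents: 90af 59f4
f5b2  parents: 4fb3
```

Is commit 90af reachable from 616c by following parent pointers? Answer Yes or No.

Ancestors of 616c (commits reachable by following parents): {59f4, 616c, 90af, fdc4}.
90af is in that set, so it is an ancestor of 616c.

Yes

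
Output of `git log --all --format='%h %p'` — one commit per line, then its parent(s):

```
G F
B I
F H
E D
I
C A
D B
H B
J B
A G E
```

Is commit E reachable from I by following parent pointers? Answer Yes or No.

Ancestors of I: {I}.
E is not in that set, so it is not an ancestor of I.

No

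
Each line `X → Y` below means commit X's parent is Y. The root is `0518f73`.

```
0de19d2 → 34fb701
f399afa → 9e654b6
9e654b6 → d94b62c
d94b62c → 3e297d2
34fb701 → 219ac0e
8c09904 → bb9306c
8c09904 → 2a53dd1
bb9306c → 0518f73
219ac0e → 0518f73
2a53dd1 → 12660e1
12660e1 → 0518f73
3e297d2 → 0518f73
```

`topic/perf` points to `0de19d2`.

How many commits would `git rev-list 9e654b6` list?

Walking parent pointers from 9e654b6: reachable set = {0518f73, 3e297d2, 9e654b6, d94b62c}.
That is 4 commits.

4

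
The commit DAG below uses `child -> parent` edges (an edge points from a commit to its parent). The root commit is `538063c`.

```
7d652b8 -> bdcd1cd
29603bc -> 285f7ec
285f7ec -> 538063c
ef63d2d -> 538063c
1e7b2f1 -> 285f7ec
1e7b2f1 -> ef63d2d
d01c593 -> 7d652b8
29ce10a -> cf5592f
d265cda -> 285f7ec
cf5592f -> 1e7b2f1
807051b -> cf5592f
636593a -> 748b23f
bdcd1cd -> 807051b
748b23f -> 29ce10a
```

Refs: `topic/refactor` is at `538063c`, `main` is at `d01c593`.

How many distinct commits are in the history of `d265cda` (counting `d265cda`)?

Walking parent pointers from d265cda: reachable set = {285f7ec, 538063c, d265cda}.
That is 3 commits.

3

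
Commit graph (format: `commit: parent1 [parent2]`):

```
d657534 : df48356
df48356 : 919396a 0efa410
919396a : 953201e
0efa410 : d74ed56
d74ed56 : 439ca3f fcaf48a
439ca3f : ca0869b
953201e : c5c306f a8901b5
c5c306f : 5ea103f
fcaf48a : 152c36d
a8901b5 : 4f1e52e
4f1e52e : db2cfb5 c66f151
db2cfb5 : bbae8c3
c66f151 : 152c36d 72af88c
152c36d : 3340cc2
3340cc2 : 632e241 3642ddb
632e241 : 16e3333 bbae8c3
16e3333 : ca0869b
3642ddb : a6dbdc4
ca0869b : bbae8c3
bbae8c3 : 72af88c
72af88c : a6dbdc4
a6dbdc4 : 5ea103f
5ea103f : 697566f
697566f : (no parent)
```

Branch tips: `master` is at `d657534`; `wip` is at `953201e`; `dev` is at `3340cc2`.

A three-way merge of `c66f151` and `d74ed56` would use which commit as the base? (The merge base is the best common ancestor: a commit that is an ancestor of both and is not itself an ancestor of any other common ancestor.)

152c36d

Ancestors of c66f151: {152c36d, 16e3333, 3340cc2, 3642ddb, 5ea103f, 632e241, 697566f, 72af88c, a6dbdc4, bbae8c3, c66f151, ca0869b}.
Ancestors of d74ed56: {152c36d, 16e3333, 3340cc2, 3642ddb, 439ca3f, 5ea103f, 632e241, 697566f, 72af88c, a6dbdc4, bbae8c3, ca0869b, d74ed56, fcaf48a}.
Common ancestors: {152c36d, 16e3333, 3340cc2, 3642ddb, 5ea103f, 632e241, 697566f, 72af88c, a6dbdc4, bbae8c3, ca0869b}.
Among these, 152c36d is not an ancestor of any other common ancestor — it is the merge base.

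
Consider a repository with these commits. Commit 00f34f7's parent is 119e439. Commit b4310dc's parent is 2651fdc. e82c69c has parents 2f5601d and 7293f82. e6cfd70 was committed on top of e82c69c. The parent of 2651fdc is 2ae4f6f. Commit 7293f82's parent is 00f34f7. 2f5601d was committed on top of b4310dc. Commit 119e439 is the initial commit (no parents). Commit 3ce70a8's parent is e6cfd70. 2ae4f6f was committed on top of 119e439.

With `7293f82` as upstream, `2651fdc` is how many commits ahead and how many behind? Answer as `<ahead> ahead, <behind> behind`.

Reachable from 2651fdc: {119e439, 2651fdc, 2ae4f6f}.
Reachable from 7293f82: {00f34f7, 119e439, 7293f82}.
Only in 2651fdc's history (ahead): {2651fdc, 2ae4f6f} — 2.
Only in 7293f82's history (behind): {00f34f7, 7293f82} — 2.

2 ahead, 2 behind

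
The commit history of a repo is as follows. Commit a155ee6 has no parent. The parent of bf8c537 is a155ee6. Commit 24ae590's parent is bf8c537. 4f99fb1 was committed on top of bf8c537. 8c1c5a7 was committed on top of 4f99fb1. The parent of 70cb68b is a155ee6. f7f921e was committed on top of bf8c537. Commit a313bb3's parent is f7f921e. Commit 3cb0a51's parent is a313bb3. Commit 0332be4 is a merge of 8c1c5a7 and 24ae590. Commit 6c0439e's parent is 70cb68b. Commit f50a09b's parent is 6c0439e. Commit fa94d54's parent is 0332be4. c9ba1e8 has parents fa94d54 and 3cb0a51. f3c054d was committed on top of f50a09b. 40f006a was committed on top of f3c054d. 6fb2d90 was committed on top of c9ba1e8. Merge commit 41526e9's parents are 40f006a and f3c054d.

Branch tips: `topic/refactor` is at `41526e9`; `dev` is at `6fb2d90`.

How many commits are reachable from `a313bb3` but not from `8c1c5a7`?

Reachable from a313bb3: {a155ee6, a313bb3, bf8c537, f7f921e}.
Reachable from 8c1c5a7: {4f99fb1, 8c1c5a7, a155ee6, bf8c537}.
In a313bb3's history but not 8c1c5a7's: {a313bb3, f7f921e} — 2 commits.

2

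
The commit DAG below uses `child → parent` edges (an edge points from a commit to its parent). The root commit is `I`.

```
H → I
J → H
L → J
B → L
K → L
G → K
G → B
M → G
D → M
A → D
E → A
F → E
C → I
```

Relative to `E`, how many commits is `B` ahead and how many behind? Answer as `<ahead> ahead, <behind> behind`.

0 ahead, 6 behind

Reachable from B: {B, H, I, J, L}.
Reachable from E: {A, B, D, E, G, H, I, J, K, L, M}.
Only in B's history (ahead): {} — 0.
Only in E's history (behind): {A, D, E, G, K, M} — 6.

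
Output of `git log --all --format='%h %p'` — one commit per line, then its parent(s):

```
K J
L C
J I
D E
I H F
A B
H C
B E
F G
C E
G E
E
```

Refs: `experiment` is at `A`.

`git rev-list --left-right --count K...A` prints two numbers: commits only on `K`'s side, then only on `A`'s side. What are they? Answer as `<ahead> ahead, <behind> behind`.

Reachable from K: {C, E, F, G, H, I, J, K}.
Reachable from A: {A, B, E}.
Only in K's history (ahead): {C, F, G, H, I, J, K} — 7.
Only in A's history (behind): {A, B} — 2.

7 ahead, 2 behind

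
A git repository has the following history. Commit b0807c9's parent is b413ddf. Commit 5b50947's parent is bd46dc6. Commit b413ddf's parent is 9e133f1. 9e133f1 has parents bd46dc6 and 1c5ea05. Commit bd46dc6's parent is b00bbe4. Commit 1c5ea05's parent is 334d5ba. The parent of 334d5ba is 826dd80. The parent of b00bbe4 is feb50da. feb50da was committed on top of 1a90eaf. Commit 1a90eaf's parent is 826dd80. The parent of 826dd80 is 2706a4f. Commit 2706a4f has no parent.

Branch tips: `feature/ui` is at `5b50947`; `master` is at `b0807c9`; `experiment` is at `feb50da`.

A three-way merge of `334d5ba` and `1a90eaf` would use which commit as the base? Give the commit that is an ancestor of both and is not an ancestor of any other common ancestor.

Ancestors of 334d5ba: {2706a4f, 334d5ba, 826dd80}.
Ancestors of 1a90eaf: {1a90eaf, 2706a4f, 826dd80}.
Common ancestors: {2706a4f, 826dd80}.
Among these, 826dd80 is not an ancestor of any other common ancestor — it is the merge base.

826dd80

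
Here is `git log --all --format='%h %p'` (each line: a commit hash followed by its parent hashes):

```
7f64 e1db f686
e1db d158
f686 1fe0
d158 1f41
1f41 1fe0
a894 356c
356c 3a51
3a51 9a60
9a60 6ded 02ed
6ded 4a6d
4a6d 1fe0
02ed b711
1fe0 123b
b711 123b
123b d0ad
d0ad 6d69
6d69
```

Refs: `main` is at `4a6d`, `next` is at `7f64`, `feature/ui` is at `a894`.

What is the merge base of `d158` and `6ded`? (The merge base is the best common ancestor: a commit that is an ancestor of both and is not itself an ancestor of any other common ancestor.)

Ancestors of d158: {123b, 1f41, 1fe0, 6d69, d0ad, d158}.
Ancestors of 6ded: {123b, 1fe0, 4a6d, 6d69, 6ded, d0ad}.
Common ancestors: {123b, 1fe0, 6d69, d0ad}.
Among these, 1fe0 is not an ancestor of any other common ancestor — it is the merge base.

1fe0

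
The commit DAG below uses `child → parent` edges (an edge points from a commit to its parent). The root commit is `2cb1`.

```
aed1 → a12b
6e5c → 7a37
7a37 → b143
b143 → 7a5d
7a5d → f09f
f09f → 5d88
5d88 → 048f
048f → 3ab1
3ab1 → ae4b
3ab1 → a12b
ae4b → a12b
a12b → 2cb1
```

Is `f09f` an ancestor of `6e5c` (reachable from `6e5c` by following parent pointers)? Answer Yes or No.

Yes

Ancestors of 6e5c (commits reachable by following parents): {048f, 2cb1, 3ab1, 5d88, 6e5c, 7a37, 7a5d, a12b, ae4b, b143, f09f}.
f09f is in that set, so it is an ancestor of 6e5c.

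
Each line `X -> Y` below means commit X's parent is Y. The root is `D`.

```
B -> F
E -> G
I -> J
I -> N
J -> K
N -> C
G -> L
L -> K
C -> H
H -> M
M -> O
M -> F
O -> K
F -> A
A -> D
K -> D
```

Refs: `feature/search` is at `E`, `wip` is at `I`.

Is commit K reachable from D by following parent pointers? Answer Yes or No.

No

Ancestors of D: {D}.
K is not in that set, so it is not an ancestor of D.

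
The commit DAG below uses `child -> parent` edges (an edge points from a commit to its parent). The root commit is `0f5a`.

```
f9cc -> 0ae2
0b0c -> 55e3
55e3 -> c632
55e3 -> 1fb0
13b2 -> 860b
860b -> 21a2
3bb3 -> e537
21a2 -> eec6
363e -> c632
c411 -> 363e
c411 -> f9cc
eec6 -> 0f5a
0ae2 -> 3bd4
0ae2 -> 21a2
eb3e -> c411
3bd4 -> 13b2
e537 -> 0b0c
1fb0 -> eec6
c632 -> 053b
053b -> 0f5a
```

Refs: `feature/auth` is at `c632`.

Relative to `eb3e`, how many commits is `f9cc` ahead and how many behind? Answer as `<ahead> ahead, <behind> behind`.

Reachable from f9cc: {0ae2, 0f5a, 13b2, 21a2, 3bd4, 860b, eec6, f9cc}.
Reachable from eb3e: {053b, 0ae2, 0f5a, 13b2, 21a2, 363e, 3bd4, 860b, c411, c632, eb3e, eec6, f9cc}.
Only in f9cc's history (ahead): {} — 0.
Only in eb3e's history (behind): {053b, 363e, c411, c632, eb3e} — 5.

0 ahead, 5 behind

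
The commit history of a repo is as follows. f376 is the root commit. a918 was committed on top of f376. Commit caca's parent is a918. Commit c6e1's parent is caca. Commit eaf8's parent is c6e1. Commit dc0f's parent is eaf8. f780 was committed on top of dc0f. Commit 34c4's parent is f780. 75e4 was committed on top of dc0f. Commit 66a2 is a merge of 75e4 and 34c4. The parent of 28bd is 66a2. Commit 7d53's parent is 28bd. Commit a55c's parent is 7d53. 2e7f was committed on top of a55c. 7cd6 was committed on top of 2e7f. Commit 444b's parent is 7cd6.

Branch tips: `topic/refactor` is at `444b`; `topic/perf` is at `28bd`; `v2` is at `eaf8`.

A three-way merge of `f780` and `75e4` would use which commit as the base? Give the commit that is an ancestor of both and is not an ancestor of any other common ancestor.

Ancestors of f780: {a918, c6e1, caca, dc0f, eaf8, f376, f780}.
Ancestors of 75e4: {75e4, a918, c6e1, caca, dc0f, eaf8, f376}.
Common ancestors: {a918, c6e1, caca, dc0f, eaf8, f376}.
Among these, dc0f is not an ancestor of any other common ancestor — it is the merge base.

dc0f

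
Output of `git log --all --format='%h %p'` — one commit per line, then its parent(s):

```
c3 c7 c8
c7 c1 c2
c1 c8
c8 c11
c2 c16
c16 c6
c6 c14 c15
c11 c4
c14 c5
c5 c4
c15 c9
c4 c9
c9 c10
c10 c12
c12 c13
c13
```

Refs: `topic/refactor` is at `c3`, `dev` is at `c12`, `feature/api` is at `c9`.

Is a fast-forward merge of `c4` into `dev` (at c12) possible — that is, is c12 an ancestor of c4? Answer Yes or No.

A fast-forward from c12 to c4 is possible iff c12 is an ancestor of c4.
Ancestors of c4: {c10, c12, c13, c4, c9}.
c12 is among them, so fast-forward is possible.

Yes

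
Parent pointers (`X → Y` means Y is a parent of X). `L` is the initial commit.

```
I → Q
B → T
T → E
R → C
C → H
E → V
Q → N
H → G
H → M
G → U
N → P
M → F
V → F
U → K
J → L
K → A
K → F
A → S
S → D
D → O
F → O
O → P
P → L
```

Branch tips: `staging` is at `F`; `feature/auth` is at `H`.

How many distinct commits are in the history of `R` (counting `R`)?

Walking parent pointers from R: reachable set = {A, C, D, F, G, H, K, L, M, O, P, R, S, U}.
That is 14 commits.

14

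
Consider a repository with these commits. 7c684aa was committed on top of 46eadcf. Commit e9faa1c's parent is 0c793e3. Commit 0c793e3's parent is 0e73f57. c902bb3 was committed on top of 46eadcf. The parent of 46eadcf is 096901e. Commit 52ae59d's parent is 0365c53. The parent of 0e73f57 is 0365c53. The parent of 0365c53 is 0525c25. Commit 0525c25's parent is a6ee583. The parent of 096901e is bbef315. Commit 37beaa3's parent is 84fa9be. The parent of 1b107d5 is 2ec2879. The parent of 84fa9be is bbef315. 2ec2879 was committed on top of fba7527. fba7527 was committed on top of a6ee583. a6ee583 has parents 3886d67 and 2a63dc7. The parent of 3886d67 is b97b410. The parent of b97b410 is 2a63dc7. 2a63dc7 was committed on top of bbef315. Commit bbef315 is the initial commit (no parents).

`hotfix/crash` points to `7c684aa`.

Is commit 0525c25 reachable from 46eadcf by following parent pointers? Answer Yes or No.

No

Ancestors of 46eadcf: {096901e, 46eadcf, bbef315}.
0525c25 is not in that set, so it is not an ancestor of 46eadcf.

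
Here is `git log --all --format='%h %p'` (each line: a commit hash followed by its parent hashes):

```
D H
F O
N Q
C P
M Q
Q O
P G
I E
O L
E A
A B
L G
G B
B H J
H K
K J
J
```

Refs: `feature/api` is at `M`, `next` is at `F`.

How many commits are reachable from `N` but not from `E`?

5

Reachable from N: {B, G, H, J, K, L, N, O, Q}.
Reachable from E: {A, B, E, H, J, K}.
In N's history but not E's: {G, L, N, O, Q} — 5 commits.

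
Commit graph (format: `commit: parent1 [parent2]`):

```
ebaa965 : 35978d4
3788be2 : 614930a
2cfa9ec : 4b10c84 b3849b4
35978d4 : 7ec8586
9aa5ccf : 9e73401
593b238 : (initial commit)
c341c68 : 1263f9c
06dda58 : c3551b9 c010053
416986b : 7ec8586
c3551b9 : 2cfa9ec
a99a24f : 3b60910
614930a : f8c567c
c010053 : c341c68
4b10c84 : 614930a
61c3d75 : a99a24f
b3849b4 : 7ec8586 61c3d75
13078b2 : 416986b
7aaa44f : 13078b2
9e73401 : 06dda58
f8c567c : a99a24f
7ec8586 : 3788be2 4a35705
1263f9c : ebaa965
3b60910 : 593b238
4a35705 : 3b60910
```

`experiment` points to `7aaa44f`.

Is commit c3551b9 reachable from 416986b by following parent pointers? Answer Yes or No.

No

Ancestors of 416986b: {3788be2, 3b60910, 416986b, 4a35705, 593b238, 614930a, 7ec8586, a99a24f, f8c567c}.
c3551b9 is not in that set, so it is not an ancestor of 416986b.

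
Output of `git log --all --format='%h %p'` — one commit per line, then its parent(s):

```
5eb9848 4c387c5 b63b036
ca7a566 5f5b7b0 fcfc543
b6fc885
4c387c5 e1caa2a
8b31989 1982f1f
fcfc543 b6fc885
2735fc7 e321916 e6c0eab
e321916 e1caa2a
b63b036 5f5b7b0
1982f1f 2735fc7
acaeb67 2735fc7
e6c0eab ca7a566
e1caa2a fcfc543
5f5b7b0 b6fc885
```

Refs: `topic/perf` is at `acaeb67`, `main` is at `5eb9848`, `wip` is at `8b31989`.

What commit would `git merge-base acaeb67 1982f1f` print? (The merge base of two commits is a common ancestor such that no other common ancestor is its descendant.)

Ancestors of acaeb67: {2735fc7, 5f5b7b0, acaeb67, b6fc885, ca7a566, e1caa2a, e321916, e6c0eab, fcfc543}.
Ancestors of 1982f1f: {1982f1f, 2735fc7, 5f5b7b0, b6fc885, ca7a566, e1caa2a, e321916, e6c0eab, fcfc543}.
Common ancestors: {2735fc7, 5f5b7b0, b6fc885, ca7a566, e1caa2a, e321916, e6c0eab, fcfc543}.
Among these, 2735fc7 is not an ancestor of any other common ancestor — it is the merge base.

2735fc7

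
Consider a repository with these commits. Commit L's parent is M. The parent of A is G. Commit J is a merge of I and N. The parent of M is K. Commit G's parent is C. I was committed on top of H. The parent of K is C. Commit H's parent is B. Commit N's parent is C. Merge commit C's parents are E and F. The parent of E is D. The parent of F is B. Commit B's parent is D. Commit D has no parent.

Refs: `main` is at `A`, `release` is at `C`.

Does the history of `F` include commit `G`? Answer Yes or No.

Ancestors of F: {B, D, F}.
G is not in that set, so it is not an ancestor of F.

No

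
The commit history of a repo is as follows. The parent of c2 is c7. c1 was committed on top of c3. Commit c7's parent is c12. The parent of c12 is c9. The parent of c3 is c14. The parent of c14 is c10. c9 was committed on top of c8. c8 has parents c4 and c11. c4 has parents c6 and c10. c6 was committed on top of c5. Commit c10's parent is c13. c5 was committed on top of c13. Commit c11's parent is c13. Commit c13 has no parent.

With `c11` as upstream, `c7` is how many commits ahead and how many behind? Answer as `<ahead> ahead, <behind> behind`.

8 ahead, 0 behind

Reachable from c7: {c10, c11, c12, c13, c4, c5, c6, c7, c8, c9}.
Reachable from c11: {c11, c13}.
Only in c7's history (ahead): {c10, c12, c4, c5, c6, c7, c8, c9} — 8.
Only in c11's history (behind): {} — 0.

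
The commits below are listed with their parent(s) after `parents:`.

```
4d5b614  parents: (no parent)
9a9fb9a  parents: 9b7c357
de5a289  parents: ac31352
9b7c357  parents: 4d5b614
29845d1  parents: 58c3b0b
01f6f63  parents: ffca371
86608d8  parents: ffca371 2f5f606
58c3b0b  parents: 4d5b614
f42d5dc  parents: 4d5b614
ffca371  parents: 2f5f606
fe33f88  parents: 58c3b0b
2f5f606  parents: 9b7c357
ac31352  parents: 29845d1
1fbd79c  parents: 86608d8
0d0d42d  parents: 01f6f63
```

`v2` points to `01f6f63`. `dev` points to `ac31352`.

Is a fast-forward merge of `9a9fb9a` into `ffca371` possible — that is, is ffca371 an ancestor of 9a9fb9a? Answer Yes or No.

No

A fast-forward from ffca371 to 9a9fb9a is possible iff ffca371 is an ancestor of 9a9fb9a.
Ancestors of 9a9fb9a: {4d5b614, 9a9fb9a, 9b7c357}.
ffca371 is not among them, so fast-forward is not possible.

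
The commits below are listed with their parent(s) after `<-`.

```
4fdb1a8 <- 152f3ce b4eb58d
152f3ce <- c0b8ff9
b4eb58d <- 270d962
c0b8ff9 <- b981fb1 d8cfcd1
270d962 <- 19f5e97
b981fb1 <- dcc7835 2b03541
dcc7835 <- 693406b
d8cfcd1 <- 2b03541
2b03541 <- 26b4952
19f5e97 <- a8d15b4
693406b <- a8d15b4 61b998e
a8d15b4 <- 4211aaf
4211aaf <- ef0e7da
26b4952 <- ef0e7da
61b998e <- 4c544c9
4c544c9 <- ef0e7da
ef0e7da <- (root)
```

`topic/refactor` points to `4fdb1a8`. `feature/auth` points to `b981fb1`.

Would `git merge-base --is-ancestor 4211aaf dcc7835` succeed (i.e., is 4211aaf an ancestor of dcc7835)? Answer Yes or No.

Yes

Ancestors of dcc7835 (commits reachable by following parents): {4211aaf, 4c544c9, 61b998e, 693406b, a8d15b4, dcc7835, ef0e7da}.
4211aaf is in that set, so it is an ancestor of dcc7835.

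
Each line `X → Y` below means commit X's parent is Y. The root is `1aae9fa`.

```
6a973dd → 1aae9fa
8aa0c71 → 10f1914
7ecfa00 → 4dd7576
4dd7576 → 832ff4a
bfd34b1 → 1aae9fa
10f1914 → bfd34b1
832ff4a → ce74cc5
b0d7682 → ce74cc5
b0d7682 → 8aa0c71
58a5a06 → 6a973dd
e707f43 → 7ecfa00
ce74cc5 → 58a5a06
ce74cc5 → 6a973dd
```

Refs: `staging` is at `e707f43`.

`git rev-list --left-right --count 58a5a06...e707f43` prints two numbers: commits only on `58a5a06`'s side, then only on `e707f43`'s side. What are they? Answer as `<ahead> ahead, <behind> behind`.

Reachable from 58a5a06: {1aae9fa, 58a5a06, 6a973dd}.
Reachable from e707f43: {1aae9fa, 4dd7576, 58a5a06, 6a973dd, 7ecfa00, 832ff4a, ce74cc5, e707f43}.
Only in 58a5a06's history (ahead): {} — 0.
Only in e707f43's history (behind): {4dd7576, 7ecfa00, 832ff4a, ce74cc5, e707f43} — 5.

0 ahead, 5 behind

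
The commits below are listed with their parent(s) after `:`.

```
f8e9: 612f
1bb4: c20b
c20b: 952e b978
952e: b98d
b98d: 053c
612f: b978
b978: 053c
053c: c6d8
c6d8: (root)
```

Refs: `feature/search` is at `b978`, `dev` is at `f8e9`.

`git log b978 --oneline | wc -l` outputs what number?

3

Walking parent pointers from b978: reachable set = {053c, b978, c6d8}.
That is 3 commits.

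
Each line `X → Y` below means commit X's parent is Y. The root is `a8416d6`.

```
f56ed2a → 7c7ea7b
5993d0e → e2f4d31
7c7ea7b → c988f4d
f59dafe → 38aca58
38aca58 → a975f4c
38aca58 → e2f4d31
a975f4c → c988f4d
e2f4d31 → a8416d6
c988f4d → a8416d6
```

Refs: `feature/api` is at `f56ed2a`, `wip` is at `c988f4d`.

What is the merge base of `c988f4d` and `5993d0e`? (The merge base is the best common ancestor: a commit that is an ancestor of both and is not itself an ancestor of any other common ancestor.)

Ancestors of c988f4d: {a8416d6, c988f4d}.
Ancestors of 5993d0e: {5993d0e, a8416d6, e2f4d31}.
Common ancestors: {a8416d6}.
The only common ancestor is a8416d6, so it is the merge base.

a8416d6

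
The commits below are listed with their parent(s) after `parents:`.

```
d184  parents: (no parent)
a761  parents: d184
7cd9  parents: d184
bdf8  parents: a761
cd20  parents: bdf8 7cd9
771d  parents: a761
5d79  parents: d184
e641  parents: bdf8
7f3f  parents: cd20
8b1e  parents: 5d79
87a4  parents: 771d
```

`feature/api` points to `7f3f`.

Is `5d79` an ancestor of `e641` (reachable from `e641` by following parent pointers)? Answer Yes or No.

Ancestors of e641: {a761, bdf8, d184, e641}.
5d79 is not in that set, so it is not an ancestor of e641.

No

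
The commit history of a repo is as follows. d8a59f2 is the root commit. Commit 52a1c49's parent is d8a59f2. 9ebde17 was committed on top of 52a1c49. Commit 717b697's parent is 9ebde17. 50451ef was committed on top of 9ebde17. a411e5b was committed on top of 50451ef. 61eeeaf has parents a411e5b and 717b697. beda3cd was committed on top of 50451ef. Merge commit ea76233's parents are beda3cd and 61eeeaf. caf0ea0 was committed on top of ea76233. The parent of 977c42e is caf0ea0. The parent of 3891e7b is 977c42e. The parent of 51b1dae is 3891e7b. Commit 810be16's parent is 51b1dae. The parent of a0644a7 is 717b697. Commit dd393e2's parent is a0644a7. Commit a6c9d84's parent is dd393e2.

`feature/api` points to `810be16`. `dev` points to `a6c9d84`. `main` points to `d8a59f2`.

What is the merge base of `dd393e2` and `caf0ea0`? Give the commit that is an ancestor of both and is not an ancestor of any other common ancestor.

717b697

Ancestors of dd393e2: {52a1c49, 717b697, 9ebde17, a0644a7, d8a59f2, dd393e2}.
Ancestors of caf0ea0: {50451ef, 52a1c49, 61eeeaf, 717b697, 9ebde17, a411e5b, beda3cd, caf0ea0, d8a59f2, ea76233}.
Common ancestors: {52a1c49, 717b697, 9ebde17, d8a59f2}.
Among these, 717b697 is not an ancestor of any other common ancestor — it is the merge base.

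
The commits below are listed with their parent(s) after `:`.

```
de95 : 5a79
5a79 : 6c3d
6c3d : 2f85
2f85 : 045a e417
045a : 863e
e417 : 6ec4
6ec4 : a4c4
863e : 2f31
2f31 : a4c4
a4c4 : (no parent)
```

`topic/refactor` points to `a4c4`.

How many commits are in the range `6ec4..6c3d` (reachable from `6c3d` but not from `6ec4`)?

6

Reachable from 6c3d: {045a, 2f31, 2f85, 6c3d, 6ec4, 863e, a4c4, e417}.
Reachable from 6ec4: {6ec4, a4c4}.
In 6c3d's history but not 6ec4's: {045a, 2f31, 2f85, 6c3d, 863e, e417} — 6 commits.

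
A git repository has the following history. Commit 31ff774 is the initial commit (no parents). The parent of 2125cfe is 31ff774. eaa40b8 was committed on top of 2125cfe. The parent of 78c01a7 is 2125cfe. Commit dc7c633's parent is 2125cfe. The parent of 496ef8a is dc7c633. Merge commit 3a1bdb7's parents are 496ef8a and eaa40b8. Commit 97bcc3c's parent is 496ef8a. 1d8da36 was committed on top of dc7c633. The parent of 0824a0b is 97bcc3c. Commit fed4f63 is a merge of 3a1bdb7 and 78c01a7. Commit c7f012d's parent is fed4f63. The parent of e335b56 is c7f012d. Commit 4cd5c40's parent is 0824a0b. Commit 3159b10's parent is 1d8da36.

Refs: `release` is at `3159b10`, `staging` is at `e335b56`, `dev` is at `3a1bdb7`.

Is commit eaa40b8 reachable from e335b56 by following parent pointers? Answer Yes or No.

Yes

Ancestors of e335b56 (commits reachable by following parents): {2125cfe, 31ff774, 3a1bdb7, 496ef8a, 78c01a7, c7f012d, dc7c633, e335b56, eaa40b8, fed4f63}.
eaa40b8 is in that set, so it is an ancestor of e335b56.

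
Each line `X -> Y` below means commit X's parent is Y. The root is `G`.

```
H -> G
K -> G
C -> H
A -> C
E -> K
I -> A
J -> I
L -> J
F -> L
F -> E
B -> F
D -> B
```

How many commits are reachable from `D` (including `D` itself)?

12

Walking parent pointers from D: reachable set = {A, B, C, D, E, F, G, H, I, J, K, L}.
That is 12 commits.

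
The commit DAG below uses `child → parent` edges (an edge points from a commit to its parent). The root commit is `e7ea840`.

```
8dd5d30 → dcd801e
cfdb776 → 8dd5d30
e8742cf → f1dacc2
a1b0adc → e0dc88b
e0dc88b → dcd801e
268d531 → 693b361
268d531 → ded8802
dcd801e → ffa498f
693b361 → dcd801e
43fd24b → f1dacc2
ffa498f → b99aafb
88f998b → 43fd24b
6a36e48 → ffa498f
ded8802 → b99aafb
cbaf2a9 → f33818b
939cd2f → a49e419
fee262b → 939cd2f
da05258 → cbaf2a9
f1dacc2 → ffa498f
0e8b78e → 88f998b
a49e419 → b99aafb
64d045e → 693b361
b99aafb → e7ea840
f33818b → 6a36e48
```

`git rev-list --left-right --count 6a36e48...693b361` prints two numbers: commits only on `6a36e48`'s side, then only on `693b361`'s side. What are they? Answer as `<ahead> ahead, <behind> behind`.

Reachable from 6a36e48: {6a36e48, b99aafb, e7ea840, ffa498f}.
Reachable from 693b361: {693b361, b99aafb, dcd801e, e7ea840, ffa498f}.
Only in 6a36e48's history (ahead): {6a36e48} — 1.
Only in 693b361's history (behind): {693b361, dcd801e} — 2.

1 ahead, 2 behind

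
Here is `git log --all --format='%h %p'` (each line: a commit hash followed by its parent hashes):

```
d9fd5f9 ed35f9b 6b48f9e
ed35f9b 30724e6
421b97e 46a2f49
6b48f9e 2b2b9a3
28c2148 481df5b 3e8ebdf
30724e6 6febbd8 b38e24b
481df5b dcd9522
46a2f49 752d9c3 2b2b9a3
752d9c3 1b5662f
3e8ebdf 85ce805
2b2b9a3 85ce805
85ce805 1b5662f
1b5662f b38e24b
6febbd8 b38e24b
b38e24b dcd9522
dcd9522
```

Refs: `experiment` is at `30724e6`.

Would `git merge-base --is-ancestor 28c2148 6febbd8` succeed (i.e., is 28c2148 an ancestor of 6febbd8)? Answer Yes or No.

Ancestors of 6febbd8: {6febbd8, b38e24b, dcd9522}.
28c2148 is not in that set, so it is not an ancestor of 6febbd8.

No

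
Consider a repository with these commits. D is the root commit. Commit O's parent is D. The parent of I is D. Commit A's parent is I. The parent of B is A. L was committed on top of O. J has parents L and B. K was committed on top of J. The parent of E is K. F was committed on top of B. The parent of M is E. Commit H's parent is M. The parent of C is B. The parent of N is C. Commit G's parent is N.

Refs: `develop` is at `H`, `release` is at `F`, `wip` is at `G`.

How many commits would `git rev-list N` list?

Walking parent pointers from N: reachable set = {A, B, C, D, I, N}.
That is 6 commits.

6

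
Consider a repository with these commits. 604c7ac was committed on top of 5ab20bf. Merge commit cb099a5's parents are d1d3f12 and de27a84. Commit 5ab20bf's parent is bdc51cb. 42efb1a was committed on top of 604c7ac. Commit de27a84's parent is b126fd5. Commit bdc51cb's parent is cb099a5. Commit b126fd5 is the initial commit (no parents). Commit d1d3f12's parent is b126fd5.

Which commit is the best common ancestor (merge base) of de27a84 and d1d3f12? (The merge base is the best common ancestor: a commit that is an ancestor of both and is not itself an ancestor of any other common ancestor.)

Ancestors of de27a84: {b126fd5, de27a84}.
Ancestors of d1d3f12: {b126fd5, d1d3f12}.
Common ancestors: {b126fd5}.
The only common ancestor is b126fd5, so it is the merge base.

b126fd5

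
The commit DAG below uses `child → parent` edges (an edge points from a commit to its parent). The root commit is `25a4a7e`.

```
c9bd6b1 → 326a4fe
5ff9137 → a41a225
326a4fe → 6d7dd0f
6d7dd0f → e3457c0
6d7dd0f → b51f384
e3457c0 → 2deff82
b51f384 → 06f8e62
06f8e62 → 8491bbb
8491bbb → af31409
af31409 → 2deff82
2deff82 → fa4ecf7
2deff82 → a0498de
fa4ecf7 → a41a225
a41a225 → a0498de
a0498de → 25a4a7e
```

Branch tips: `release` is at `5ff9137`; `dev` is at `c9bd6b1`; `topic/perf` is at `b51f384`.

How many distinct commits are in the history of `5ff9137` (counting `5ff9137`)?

Walking parent pointers from 5ff9137: reachable set = {25a4a7e, 5ff9137, a0498de, a41a225}.
That is 4 commits.

4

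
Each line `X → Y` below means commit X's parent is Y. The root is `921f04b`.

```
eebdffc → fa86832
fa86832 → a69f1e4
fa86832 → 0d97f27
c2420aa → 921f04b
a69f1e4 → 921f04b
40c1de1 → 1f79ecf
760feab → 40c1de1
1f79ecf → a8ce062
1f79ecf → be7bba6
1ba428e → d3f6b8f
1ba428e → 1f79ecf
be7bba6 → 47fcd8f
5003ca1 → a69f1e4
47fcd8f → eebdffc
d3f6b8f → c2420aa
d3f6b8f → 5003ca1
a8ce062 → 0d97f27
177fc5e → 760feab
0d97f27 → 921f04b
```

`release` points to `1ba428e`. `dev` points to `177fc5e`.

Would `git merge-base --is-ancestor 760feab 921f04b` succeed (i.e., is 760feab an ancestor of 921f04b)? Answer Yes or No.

Ancestors of 921f04b: {921f04b}.
760feab is not in that set, so it is not an ancestor of 921f04b.

No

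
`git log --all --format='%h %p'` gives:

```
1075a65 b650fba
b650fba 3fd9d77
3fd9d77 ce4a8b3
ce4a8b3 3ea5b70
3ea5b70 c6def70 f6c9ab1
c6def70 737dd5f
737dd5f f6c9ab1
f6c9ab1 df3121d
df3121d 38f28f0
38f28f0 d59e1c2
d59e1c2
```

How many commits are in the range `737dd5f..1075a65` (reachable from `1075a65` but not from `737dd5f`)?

6

Reachable from 1075a65: {1075a65, 38f28f0, 3ea5b70, 3fd9d77, 737dd5f, b650fba, c6def70, ce4a8b3, d59e1c2, df3121d, f6c9ab1}.
Reachable from 737dd5f: {38f28f0, 737dd5f, d59e1c2, df3121d, f6c9ab1}.
In 1075a65's history but not 737dd5f's: {1075a65, 3ea5b70, 3fd9d77, b650fba, c6def70, ce4a8b3} — 6 commits.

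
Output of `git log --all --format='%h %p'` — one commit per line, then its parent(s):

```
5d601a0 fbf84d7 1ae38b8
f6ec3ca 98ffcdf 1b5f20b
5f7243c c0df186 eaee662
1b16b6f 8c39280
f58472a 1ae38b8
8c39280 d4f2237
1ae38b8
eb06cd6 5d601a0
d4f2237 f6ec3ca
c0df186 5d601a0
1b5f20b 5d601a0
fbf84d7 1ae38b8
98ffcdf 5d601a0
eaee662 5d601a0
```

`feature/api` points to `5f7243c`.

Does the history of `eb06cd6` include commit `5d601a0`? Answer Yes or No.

Yes

Ancestors of eb06cd6 (commits reachable by following parents): {1ae38b8, 5d601a0, eb06cd6, fbf84d7}.
5d601a0 is in that set, so it is an ancestor of eb06cd6.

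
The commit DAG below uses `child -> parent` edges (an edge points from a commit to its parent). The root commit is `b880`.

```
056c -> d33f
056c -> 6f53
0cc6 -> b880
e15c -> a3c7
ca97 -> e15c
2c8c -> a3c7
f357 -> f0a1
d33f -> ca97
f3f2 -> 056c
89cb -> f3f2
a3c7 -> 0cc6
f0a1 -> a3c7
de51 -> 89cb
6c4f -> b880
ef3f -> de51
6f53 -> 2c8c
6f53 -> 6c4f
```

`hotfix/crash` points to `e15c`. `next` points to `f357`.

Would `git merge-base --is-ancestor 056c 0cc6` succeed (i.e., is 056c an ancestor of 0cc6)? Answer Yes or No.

Ancestors of 0cc6: {0cc6, b880}.
056c is not in that set, so it is not an ancestor of 0cc6.

No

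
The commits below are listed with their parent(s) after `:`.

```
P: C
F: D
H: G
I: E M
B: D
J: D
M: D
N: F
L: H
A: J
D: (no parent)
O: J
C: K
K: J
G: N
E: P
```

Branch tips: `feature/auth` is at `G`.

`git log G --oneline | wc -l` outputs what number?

4

Walking parent pointers from G: reachable set = {D, F, G, N}.
That is 4 commits.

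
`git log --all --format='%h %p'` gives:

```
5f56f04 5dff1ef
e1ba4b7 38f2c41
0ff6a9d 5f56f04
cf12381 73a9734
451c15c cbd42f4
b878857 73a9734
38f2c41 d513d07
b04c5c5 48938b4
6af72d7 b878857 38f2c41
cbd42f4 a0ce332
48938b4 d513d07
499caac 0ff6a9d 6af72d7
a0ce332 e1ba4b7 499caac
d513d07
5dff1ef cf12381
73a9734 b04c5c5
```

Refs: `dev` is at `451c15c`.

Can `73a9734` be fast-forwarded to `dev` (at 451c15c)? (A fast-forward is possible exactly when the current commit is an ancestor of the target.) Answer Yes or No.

A fast-forward from 73a9734 to 451c15c is possible iff 73a9734 is an ancestor of 451c15c.
Ancestors of 451c15c: {0ff6a9d, 38f2c41, 451c15c, 48938b4, 499caac, 5dff1ef, 5f56f04, 6af72d7, 73a9734, a0ce332, b04c5c5, b878857, cbd42f4, cf12381, d513d07, e1ba4b7}.
73a9734 is among them, so fast-forward is possible.

Yes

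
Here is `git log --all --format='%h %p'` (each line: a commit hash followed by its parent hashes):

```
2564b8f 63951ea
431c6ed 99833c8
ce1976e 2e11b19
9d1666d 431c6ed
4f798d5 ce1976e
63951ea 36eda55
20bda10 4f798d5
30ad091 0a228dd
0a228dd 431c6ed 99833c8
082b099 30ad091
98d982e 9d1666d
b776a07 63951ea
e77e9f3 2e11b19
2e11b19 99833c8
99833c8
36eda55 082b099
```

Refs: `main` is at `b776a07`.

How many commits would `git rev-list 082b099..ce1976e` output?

Reachable from ce1976e: {2e11b19, 99833c8, ce1976e}.
Reachable from 082b099: {082b099, 0a228dd, 30ad091, 431c6ed, 99833c8}.
In ce1976e's history but not 082b099's: {2e11b19, ce1976e} — 2 commits.

2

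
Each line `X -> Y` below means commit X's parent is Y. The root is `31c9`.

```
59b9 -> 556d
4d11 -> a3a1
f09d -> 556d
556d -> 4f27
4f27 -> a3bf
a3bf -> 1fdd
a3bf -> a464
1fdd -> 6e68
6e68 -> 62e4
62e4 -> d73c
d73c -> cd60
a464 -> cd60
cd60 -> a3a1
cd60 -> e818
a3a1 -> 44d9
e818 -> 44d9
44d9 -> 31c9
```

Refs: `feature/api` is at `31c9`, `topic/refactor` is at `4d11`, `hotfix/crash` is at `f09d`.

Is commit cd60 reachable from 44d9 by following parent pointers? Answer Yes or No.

No

Ancestors of 44d9: {31c9, 44d9}.
cd60 is not in that set, so it is not an ancestor of 44d9.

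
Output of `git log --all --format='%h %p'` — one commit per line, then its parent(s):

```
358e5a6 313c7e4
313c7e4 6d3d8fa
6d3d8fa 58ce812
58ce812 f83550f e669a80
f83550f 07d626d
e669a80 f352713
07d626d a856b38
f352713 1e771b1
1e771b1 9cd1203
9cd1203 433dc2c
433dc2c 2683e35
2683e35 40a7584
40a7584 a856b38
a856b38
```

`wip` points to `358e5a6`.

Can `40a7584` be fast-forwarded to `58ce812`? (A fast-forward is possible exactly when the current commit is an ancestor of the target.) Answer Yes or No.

A fast-forward from 40a7584 to 58ce812 is possible iff 40a7584 is an ancestor of 58ce812.
Ancestors of 58ce812: {07d626d, 1e771b1, 2683e35, 40a7584, 433dc2c, 58ce812, 9cd1203, a856b38, e669a80, f352713, f83550f}.
40a7584 is among them, so fast-forward is possible.

Yes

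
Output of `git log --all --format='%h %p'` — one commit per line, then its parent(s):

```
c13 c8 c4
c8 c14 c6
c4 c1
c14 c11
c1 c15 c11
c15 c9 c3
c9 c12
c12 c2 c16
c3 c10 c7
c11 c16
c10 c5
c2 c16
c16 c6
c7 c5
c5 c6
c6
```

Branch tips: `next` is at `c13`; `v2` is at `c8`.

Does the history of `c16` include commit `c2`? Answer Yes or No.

No

Ancestors of c16: {c16, c6}.
c2 is not in that set, so it is not an ancestor of c16.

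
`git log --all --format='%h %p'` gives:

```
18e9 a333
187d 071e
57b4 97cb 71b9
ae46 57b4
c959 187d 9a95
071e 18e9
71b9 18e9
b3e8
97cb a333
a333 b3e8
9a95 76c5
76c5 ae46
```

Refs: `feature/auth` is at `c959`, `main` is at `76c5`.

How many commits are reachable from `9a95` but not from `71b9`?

5

Reachable from 9a95: {18e9, 57b4, 71b9, 76c5, 97cb, 9a95, a333, ae46, b3e8}.
Reachable from 71b9: {18e9, 71b9, a333, b3e8}.
In 9a95's history but not 71b9's: {57b4, 76c5, 97cb, 9a95, ae46} — 5 commits.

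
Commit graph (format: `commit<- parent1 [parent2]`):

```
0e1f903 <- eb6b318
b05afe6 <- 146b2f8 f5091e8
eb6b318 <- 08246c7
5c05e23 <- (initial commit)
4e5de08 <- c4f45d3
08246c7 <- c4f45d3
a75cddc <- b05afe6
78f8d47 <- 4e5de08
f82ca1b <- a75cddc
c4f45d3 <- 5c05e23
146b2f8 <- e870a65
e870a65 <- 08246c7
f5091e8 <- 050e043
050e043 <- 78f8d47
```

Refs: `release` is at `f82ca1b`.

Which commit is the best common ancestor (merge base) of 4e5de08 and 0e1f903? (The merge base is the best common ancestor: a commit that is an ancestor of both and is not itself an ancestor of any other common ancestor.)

Ancestors of 4e5de08: {4e5de08, 5c05e23, c4f45d3}.
Ancestors of 0e1f903: {08246c7, 0e1f903, 5c05e23, c4f45d3, eb6b318}.
Common ancestors: {5c05e23, c4f45d3}.
Among these, c4f45d3 is not an ancestor of any other common ancestor — it is the merge base.

c4f45d3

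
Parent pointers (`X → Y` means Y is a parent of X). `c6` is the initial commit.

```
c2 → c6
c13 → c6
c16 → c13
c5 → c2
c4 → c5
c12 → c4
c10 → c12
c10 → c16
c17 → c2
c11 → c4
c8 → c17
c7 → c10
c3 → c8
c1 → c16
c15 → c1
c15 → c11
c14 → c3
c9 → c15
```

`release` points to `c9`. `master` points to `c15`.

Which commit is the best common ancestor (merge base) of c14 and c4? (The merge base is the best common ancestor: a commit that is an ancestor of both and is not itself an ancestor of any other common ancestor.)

c2

Ancestors of c14: {c14, c17, c2, c3, c6, c8}.
Ancestors of c4: {c2, c4, c5, c6}.
Common ancestors: {c2, c6}.
Among these, c2 is not an ancestor of any other common ancestor — it is the merge base.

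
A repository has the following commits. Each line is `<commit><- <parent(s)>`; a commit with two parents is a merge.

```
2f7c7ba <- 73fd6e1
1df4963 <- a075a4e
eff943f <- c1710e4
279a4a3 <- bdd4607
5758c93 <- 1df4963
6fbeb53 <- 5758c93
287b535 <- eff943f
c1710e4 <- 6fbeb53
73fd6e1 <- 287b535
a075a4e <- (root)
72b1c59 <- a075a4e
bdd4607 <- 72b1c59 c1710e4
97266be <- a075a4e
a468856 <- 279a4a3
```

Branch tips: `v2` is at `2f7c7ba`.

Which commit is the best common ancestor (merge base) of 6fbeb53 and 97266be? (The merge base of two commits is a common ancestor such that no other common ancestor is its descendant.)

Ancestors of 6fbeb53: {1df4963, 5758c93, 6fbeb53, a075a4e}.
Ancestors of 97266be: {97266be, a075a4e}.
Common ancestors: {a075a4e}.
The only common ancestor is a075a4e, so it is the merge base.

a075a4e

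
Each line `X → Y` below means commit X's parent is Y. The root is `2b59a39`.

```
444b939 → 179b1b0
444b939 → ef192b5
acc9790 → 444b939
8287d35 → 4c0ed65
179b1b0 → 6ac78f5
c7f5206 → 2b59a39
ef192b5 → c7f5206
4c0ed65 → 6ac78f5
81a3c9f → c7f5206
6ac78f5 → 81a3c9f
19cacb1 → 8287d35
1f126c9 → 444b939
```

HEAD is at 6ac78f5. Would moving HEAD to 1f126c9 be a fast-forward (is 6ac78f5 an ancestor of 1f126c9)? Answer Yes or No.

Yes

A fast-forward from 6ac78f5 to 1f126c9 is possible iff 6ac78f5 is an ancestor of 1f126c9.
Ancestors of 1f126c9: {179b1b0, 1f126c9, 2b59a39, 444b939, 6ac78f5, 81a3c9f, c7f5206, ef192b5}.
6ac78f5 is among them, so fast-forward is possible.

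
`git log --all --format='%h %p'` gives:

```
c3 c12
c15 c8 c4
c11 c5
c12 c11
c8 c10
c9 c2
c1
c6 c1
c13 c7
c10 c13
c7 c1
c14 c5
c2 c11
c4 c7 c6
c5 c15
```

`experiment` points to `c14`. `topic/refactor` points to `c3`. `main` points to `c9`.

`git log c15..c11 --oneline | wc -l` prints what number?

2

Reachable from c11: {c1, c10, c11, c13, c15, c4, c5, c6, c7, c8}.
Reachable from c15: {c1, c10, c13, c15, c4, c6, c7, c8}.
In c11's history but not c15's: {c11, c5} — 2 commits.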